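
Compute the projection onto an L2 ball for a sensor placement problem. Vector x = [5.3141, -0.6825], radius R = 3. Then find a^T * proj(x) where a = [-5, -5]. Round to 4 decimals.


Step 1: Compute ||x|| (intermediates to 6 decimals).
||x|| = sqrt(5.3141^2 + (-0.6825)^2) = 5.357748
Step 2: Project.
Since ||x|| > R, scale = R/||x|| = 3/5.357748 = 0.559937, proj(x) = scale * x
proj(x) = [2.975561, -0.382157]
Step 3: Dot product.
a^T * proj(x) = -5*2.975561 - 5*(-0.382157) = -12.967


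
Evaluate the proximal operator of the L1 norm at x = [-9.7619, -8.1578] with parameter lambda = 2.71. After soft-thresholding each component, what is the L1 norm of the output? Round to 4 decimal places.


Soft-thresholding with lambda = 2.71:
prox(-9.7619) = sign(-9.7619)*max(|-9.7619| - 2.71, 0) = -7.0519
prox(-8.1578) = sign(-8.1578)*max(|-8.1578| - 2.71, 0) = -5.4478
prox(x) = [-7.0519, -5.4478]
||prox(x)||_1 = 7.0519 + 5.4478 = 12.4997


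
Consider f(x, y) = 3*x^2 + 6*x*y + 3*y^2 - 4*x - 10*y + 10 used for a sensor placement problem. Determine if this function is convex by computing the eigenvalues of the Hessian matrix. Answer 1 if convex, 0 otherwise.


The Hessian of f(x,y) = 3*x^2 + 6*x*y + 3*y^2 - 4*x - 10*y + 10 is:
H = [[6, 6], [6, 6]]
Trace = 6 + 6 = 12
Determinant = 6*6 - (6)^2 = 0
Discriminant = (12)^2 - 4*0 = 144.0
Eigenvalues: lambda_1 = 0.0, lambda_2 = 12.0
The function is convex.

1


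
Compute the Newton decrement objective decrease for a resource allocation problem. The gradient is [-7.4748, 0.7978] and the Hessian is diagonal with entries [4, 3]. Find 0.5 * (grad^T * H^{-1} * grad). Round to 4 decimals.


Step 1: H is diagonal, so H^(-1) * g = [-1.8687, 0.2659].
Step 2: g^T H^(-1) g = sum_i g_i^2 / H_ii
  = (-7.4748)^2/4 + (0.7978)^2/3
  = 13.9682 + 0.2122 = 14.1803
Step 3: Objective decrease = 0.5 * g^T H^(-1) g = 7.0902


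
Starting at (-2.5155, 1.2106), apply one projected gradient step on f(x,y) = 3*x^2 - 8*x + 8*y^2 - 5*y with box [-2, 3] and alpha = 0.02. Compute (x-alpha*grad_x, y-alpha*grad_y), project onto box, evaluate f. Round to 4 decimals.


Step 1: Compute gradient at (-2.5155, 1.2106).
grad_x = 2*3*-2.5155 - 8 = -23.093
grad_y = 2*8*1.2106 - 5 = 14.3696
Step 2: Gradient step.
x_raw = -2.5155 - 0.02*-23.093 = -2.0536
y_raw = 1.2106 - 0.02*14.3696 = 0.9232
Step 3: Project onto [-2, 3].
x_proj = clip(-2.0536) = -2.0
y_proj = clip(0.9232) = 0.9232
Step 4: Evaluate f.
f(-2.0, 0.9232) = 30.2025


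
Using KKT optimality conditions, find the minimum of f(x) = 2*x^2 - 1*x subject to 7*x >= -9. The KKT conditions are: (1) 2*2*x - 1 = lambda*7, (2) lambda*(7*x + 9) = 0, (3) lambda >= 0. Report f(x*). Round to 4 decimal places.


Step 1: Try lambda = 0 (constraint inactive).
Stationarity: 2*2*x - 1 = 0
x* = 1/(2*2) = 0.25
Check constraint: 7*0.25 = 1.75 >= -9 -- satisfied.
Step 2: Compute optimal value.
f(x*) = 2*0.25^2 - 1*0.25 = -0.125


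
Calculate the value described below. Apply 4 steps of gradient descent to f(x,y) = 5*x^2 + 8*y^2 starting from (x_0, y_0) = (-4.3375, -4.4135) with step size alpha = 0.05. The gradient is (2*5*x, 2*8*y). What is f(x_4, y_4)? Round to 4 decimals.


Gradient descent on f(x,y) = 5*x^2 + 8*y^2.
Starting point: (-4.3375, -4.4135), alpha = 0.05
Step 1: grad_x = 2*5*-4.3375 = -43.375, grad_y = 2*8*-4.4135 = -70.616
  x_1 = -4.3375 - 0.05*-43.375 = -2.1688
  y_1 = -4.4135 - 0.05*-70.616 = -0.8827
Step 2: grad_x = 2*5*-2.1688 = -21.6875, grad_y = 2*8*-0.8827 = -14.1232
  x_2 = -2.1688 - 0.05*-21.6875 = -1.0844
  y_2 = -0.8827 - 0.05*-14.1232 = -0.1765
Step 3: grad_x = 2*5*-1.0844 = -10.8438, grad_y = 2*8*-0.1765 = -2.8246
  x_3 = -1.0844 - 0.05*-10.8438 = -0.5422
  y_3 = -0.1765 - 0.05*-2.8246 = -0.0353
Step 4: grad_x = 2*5*-0.5422 = -5.4219, grad_y = 2*8*-0.0353 = -0.5649
  x_4 = -0.5422 - 0.05*-5.4219 = -0.2711
  y_4 = -0.0353 - 0.05*-0.5649 = -0.0071
f(-0.2711, -0.0071) = 5*(-0.2711)^2 + 8*(-0.0071)^2 = 0.3679


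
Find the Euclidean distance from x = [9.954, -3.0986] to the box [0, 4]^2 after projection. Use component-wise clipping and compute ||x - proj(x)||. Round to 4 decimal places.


Project each component onto [0, 4].
clip(9.954) = 4.0, clip(-3.0986) = 0.0
Projection = [4.0, 0.0]
Squared diffs: [35.4501, 9.6013]
Distance = sqrt(45.0514) = 6.712


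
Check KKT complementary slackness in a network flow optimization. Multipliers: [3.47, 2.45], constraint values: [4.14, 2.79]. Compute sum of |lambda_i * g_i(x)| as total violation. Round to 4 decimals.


KKT complementary slackness check:
lambda_1 * g_1 = 3.47 * 4.14 = 14.3658
lambda_2 * g_2 = 2.45 * 2.79 = 6.8355
Total violation = 14.3658 + 6.8355 = 21.2013


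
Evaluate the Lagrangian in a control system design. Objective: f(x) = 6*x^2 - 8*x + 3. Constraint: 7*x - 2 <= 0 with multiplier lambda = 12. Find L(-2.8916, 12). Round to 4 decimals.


Step 1: Evaluate f(x).
f(-2.8916) = 6*(-2.8916)^2 - 8*(-2.8916) + 3 = 76.3009
Step 2: Evaluate g(x).
g(-2.8916) = 7*-2.8916 - 2 = -22.2412
Step 3: Compute Lagrangian.
L = 76.3009 + 12*-22.2412 = -190.5935


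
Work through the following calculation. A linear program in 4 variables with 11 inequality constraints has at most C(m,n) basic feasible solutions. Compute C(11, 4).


Each vertex corresponds to some choice of n active constraints out of m, so the number of vertices is at most C(m, n) = m! / (n!(m-n)!).
m = 11, n = 4
Numerator: 11 * 10 * 9 * 8
Denominator: 4! = 24
C(11, 4) = 330


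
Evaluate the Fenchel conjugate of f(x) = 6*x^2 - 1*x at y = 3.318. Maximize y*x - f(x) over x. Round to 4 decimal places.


f*(y) = sup_x {y*x - a*x^2 - b*x} = sup_x {(y-b)*x - a*x^2}
FOC: (y - b) - 2a*x = 0 => x* = (y - b)/(2a)
x* = (3.318 + 1)/(2*6) = 0.3598
f*(3.318) = (y-b)^2/(4a) = (3.318 + 1)^2/(4*6)
= 18.6451/24 = 0.7769


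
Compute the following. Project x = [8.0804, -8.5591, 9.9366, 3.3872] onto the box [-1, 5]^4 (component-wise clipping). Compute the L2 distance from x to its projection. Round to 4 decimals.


Project each component onto [-1, 5].
clip(8.0804) = 5.0, clip(-8.5591) = -1.0, clip(9.9366) = 5.0, clip(3.3872) = 3.3872
Projection = [5.0, -1.0, 5.0, 3.3872]
Squared diffs: [9.4889, 57.14, 24.37, 0.0]
Distance = sqrt(90.9989) = 9.5393


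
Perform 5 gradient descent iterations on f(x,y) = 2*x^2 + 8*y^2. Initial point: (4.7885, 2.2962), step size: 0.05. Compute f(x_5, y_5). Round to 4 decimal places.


Gradient descent on f(x,y) = 2*x^2 + 8*y^2.
Starting point: (4.7885, 2.2962), alpha = 0.05
Step 1: grad_x = 2*2*4.7885 = 19.154, grad_y = 2*8*2.2962 = 36.7392
  x_1 = 4.7885 - 0.05*19.154 = 3.8308
  y_1 = 2.2962 - 0.05*36.7392 = 0.4592
Step 2: grad_x = 2*2*3.8308 = 15.3232, grad_y = 2*8*0.4592 = 7.3478
  x_2 = 3.8308 - 0.05*15.3232 = 3.0646
  y_2 = 0.4592 - 0.05*7.3478 = 0.0918
Step 3: grad_x = 2*2*3.0646 = 12.2586, grad_y = 2*8*0.0918 = 1.4696
  x_3 = 3.0646 - 0.05*12.2586 = 2.4517
  y_3 = 0.0918 - 0.05*1.4696 = 0.0184
Step 4: grad_x = 2*2*2.4517 = 9.8068, grad_y = 2*8*0.0184 = 0.2939
  x_4 = 2.4517 - 0.05*9.8068 = 1.9614
  y_4 = 0.0184 - 0.05*0.2939 = 0.0037
Step 5: grad_x = 2*2*1.9614 = 7.8455, grad_y = 2*8*0.0037 = 0.0588
  x_5 = 1.9614 - 0.05*7.8455 = 1.5691
  y_5 = 0.0037 - 0.05*0.0588 = 0.0007
f(1.5691, 0.0007) = 2*1.5691^2 + 8*0.0007^2 = 4.9241


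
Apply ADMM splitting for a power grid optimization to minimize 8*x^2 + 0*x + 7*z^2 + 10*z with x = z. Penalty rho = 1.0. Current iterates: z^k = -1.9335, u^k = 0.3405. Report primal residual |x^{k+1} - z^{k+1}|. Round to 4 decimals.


ADMM iteration with rho = 1.0, z^k = -1.9335, u^k = 0.3405
Step 1: x-update.
Minimize 8*x^2 + 0*x + (1.0/2)*(x + 1.9335 + 0.3405)^2
FOC: (2*8 + 1.0)*x = 0 + 1.0*(-1.9335 - 0.3405)
x^{k+1} = -0.1338
Step 2: z-update.
Minimize 7*z^2 + 10*z + (1.0/2)*(-0.1338 - z + 0.3405)^2
FOC: (2*7 + 1.0)*z = -10 + 1.0*(-0.1338 + 0.3405)
z^{k+1} = -0.6529
Step 3: u-update.
u^{k+1} = 0.3405 - 0.1338 + 0.6529 = 0.8596
Step 4: Primal residual = |-0.1338 + 0.6529| = 0.5191


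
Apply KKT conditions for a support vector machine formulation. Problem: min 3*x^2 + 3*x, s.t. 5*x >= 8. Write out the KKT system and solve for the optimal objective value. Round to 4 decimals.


Step 1: Try lambda = 0 (constraint inactive).
x_unc = -3/(2*3) = -0.5
Check: 5*-0.5 = -2.5 < 8 -- violated!
Step 2: Constraint must be active: 5*x = 8
x* = 8/5 = 1.6
lambda = (2*3*1.6 + 3)/5 = 2.52
Step 3: Compute optimal value.
f(x*) = 3*1.6^2 + 3*1.6 = 12.48


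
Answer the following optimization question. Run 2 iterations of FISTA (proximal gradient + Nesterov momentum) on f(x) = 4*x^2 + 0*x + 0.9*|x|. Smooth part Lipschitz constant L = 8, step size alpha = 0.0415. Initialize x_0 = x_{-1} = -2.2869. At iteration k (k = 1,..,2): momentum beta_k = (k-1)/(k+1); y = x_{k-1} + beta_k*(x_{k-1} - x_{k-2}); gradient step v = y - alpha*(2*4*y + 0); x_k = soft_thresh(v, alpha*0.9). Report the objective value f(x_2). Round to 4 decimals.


FISTA on f(x) = 4*x^2 + 0*x + 0.9*|x|
L = 8, alpha = 0.0415
Iteration 1: beta = 0.0, y = -2.2869 + 0.0*(-2.2869 + 2.2869) = -2.2869
  grad(y) = -18.2952, v = y - alpha*grad = -1.5276
  prox(v) = soft_thresh(-1.5276, 0.0374) = -1.4903
Iteration 2: beta = 0.3333, y = -1.4903 + 0.3333*(-1.4903 + 2.2869) = -1.2248
  grad(y) = -9.7981, v = y - alpha*grad = -0.8181
  prox(v) = soft_thresh(-0.8181, 0.0374) = -0.7808
f(x_2) = 4*(-0.7808)^2 + 0*(-0.7808) + 0.9*|-0.7808| = 3.1413


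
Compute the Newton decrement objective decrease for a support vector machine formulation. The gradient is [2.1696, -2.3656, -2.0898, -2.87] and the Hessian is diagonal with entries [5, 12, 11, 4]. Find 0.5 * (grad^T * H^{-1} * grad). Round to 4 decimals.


Step 1: H is diagonal, so H^(-1) * g = [0.4339, -0.1971, -0.19, -0.7175].
Step 2: g^T H^(-1) g = sum_i g_i^2 / H_ii
  = (2.1696)^2/5 + (-2.3656)^2/12 + (-2.0898)^2/11 + (-2.87)^2/4
  = 0.9414 + 0.4663 + 0.397 + 2.0592 = 3.864
Step 3: Objective decrease = 0.5 * g^T H^(-1) g = 1.932


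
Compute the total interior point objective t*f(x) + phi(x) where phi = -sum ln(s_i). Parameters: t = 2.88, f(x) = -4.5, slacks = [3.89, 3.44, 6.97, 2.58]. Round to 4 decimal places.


Step 1: Compute log-barrier.
ln values: [1.3584, 1.2355, 1.9416, 0.9478]
phi = -(1.3584 + 1.2355 + 1.9416 + 0.9478) = -5.4833
Step 2: Compute augmented objective.
t*f(x) = 2.88*-4.5 = -12.96
Total = -12.96 - 5.4833 = -18.4433


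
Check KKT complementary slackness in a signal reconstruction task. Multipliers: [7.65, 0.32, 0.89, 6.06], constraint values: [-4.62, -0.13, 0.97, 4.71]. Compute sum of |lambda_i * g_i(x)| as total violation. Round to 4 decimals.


KKT complementary slackness check:
lambda_1 * g_1 = 7.65 * -4.62 = -35.343
lambda_2 * g_2 = 0.32 * -0.13 = -0.0416
lambda_3 * g_3 = 0.89 * 0.97 = 0.8633
lambda_4 * g_4 = 6.06 * 4.71 = 28.5426
Total violation = 35.343 + 0.0416 + 0.8633 + 28.5426 = 64.7905


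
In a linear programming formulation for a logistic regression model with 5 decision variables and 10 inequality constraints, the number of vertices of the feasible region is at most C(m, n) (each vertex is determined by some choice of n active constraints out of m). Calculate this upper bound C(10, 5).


Each vertex corresponds to some choice of n active constraints out of m, so the number of vertices is at most C(m, n) = m! / (n!(m-n)!).
m = 10, n = 5
Numerator: 10 * 9 * 8 * 7 * 6
Denominator: 5! = 120
C(10, 5) = 252


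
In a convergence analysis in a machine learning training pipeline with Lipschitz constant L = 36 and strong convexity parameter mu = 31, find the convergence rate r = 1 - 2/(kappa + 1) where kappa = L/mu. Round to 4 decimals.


Step 1: Compute the condition number.
kappa = L/mu = 36/31 = 1.1613
Step 2: Compute the convergence rate.
r = 1 - 2/(kappa + 1) = 1 - 2*mu/(L + mu) = (L - mu)/(L + mu) = 5/67 = 0.0746


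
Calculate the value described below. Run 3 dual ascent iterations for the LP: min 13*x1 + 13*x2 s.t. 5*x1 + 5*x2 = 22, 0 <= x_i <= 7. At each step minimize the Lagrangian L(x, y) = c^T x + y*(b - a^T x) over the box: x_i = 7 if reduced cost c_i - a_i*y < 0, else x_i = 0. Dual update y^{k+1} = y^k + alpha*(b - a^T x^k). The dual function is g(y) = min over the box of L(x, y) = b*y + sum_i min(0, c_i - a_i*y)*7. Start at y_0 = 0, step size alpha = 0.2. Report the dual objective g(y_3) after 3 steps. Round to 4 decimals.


Dual ascent for LP: min 13*x1 + 13*x2, 5*x1 + 5*x2 = 22, 0 <= x_i <= 7
Step 1: y^k = 0.0, reduced costs: (13.0, 13.0)
  x^k = (0.0, 0.0), subgradient = b - a^T x = 22.0
  y^{k+1} = 0.0 + 0.2*22.0 = 4.4
Step 2: y^k = 4.4, reduced costs: (-9.0, -9.0)
  x^k = (7.0, 7.0), subgradient = b - a^T x = -48.0
  y^{k+1} = 4.4 + 0.2*-48.0 = -5.2
Step 3: y^k = -5.2, reduced costs: (39.0, 39.0)
  x^k = (0.0, 0.0), subgradient = b - a^T x = 22.0
  y^{k+1} = -5.2 + 0.2*22.0 = -0.8
Dual objective at y_3 = -0.8: reduced costs (17.0, 17.0), box minimizer x = (0.0, 0.0)
g(y_3) = b*y + (c1 - a1*y)*x1 + (c2 - a2*y)*x2 = 22*(-0.8) + 17.0*0.0 + 17.0*0.0 = -17.6 + 0.0 + 0.0 = -17.6


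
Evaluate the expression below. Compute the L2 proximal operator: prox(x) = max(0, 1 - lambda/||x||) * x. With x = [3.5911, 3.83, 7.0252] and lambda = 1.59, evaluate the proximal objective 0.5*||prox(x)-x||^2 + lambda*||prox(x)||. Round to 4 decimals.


Step 1: Compute ||x||.
||x|| = 8.7703
Step 2: Compute scaling factor.
scale = max(0, 1 - 1.59/8.7703) = 0.8187
Step 3: prox(x) = [2.9401, 3.1356, 5.7516]
||prox(x)|| = 7.1803
Step 4: Proximal objective.
0.5*||prox-x||^2 = 1.2641
lambda*||prox|| = 11.4167
Total = 12.6807


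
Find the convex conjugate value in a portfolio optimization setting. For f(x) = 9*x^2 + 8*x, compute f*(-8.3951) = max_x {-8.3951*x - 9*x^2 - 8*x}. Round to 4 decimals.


f*(y) = sup_x {y*x - a*x^2 - b*x} = sup_x {(y-b)*x - a*x^2}
FOC: (y - b) - 2a*x = 0 => x* = (y - b)/(2a)
x* = (-8.3951 - 8)/(2*9) = -0.9108
f*(-8.3951) = (y-b)^2/(4a) = (-8.3951 - 8)^2/(4*9)
= 268.7993/36 = 7.4666


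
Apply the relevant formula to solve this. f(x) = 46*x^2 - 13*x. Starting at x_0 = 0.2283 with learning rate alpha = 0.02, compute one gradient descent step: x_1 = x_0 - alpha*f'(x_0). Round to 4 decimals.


We compute the gradient at x_0 and apply the update.
f'(x) = 92*x - 13
f'(0.2283) = 92*0.2283 - 13 = 8.0036
x_1 = 0.2283 - 0.02*8.0036 = 0.0682


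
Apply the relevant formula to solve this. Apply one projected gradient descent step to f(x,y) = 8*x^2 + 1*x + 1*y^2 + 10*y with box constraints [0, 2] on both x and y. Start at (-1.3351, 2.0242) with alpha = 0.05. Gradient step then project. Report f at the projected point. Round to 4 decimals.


Step 1: Compute gradient at (-1.3351, 2.0242).
grad_x = 2*8*-1.3351 + 1 = -20.3616
grad_y = 2*1*2.0242 + 10 = 14.0484
Step 2: Gradient step.
x_raw = -1.3351 - 0.05*-20.3616 = -0.317
y_raw = 2.0242 - 0.05*14.0484 = 1.3218
Step 3: Project onto [0, 2].
x_proj = clip(-0.317) = 0.0
y_proj = clip(1.3218) = 1.3218
Step 4: Evaluate f.
f(0.0, 1.3218) = 14.9649


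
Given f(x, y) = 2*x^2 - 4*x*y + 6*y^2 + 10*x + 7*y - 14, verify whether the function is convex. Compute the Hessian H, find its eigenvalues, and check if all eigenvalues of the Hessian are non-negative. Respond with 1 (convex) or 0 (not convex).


The Hessian of f(x,y) = 2*x^2 - 4*x*y + 6*y^2 + 10*x + 7*y - 14 is:
H = [[4, -4], [-4, 12]]
Trace = 4 + 12 = 16
Determinant = 4*12 - (-4)^2 = 32
Discriminant = (16)^2 - 4*32 = 128.0
Eigenvalues: lambda_1 = 2.3431, lambda_2 = 13.6569
The function is convex.

1


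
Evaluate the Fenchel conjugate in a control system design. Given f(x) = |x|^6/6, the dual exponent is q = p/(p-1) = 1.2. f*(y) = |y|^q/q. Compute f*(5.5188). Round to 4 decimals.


The conjugate exponent q satisfies 1/p + 1/q = 1.
p = 6, so q = 6/(6 - 1) = 1.2
|y|^q = 5.5188^1.2 = 7.7663
f*(5.5188) = 7.7663 / 1.2 = 6.4719


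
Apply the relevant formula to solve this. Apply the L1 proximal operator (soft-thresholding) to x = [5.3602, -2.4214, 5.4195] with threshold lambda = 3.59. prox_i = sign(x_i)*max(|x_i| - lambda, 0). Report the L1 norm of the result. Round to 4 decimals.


Soft-thresholding with lambda = 3.59:
prox(5.3602) = sign(5.3602)*max(|5.3602| - 3.59, 0) = 1.7702
prox(-2.4214) = sign(-2.4214)*max(|-2.4214| - 3.59, 0) = 0.0
prox(5.4195) = sign(5.4195)*max(|5.4195| - 3.59, 0) = 1.8295
prox(x) = [1.7702, 0.0, 1.8295]
||prox(x)||_1 = 1.7702 + 0.0 + 1.8295 = 3.5997


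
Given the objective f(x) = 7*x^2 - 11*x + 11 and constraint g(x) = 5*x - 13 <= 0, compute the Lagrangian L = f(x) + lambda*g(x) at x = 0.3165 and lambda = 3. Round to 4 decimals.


Step 1: Evaluate f(x).
f(0.3165) = 7*0.3165^2 - 11*0.3165 + 11 = 8.2197
Step 2: Evaluate g(x).
g(0.3165) = 5*0.3165 - 13 = -11.4175
Step 3: Compute Lagrangian.
L = 8.2197 + 3*-11.4175 = -26.0328


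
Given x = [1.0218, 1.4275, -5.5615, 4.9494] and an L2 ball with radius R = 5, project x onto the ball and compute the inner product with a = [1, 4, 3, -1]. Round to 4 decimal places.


Step 1: Compute ||x|| (intermediates to 6 decimals).
||x|| = sqrt(1.0218^2 + 1.4275^2 + (-5.5615)^2 + 4.9494^2) = 7.649096
Step 2: Project.
Since ||x|| > R, scale = R/||x|| = 5/7.649096 = 0.653672, proj(x) = scale * x
proj(x) = [0.667922, 0.933117, -3.635397, 3.235284]
Step 3: Dot product.
a^T * proj(x) = 1*0.667922 + 4*0.933117 + 3*(-3.635397) - 1*3.235284 = -9.7411


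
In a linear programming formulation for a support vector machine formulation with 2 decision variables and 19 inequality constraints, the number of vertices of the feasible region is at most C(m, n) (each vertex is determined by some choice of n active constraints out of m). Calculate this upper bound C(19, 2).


Each vertex corresponds to some choice of n active constraints out of m, so the number of vertices is at most C(m, n) = m! / (n!(m-n)!).
m = 19, n = 2
Numerator: 19 * 18
Denominator: 2! = 2
C(19, 2) = 171


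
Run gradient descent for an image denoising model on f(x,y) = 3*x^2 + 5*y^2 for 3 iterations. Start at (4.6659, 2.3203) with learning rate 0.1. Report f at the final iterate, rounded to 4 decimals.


Gradient descent on f(x,y) = 3*x^2 + 5*y^2.
Starting point: (4.6659, 2.3203), alpha = 0.1
Step 1: grad_x = 2*3*4.6659 = 27.9954, grad_y = 2*5*2.3203 = 23.203
  x_1 = 4.6659 - 0.1*27.9954 = 1.8664
  y_1 = 2.3203 - 0.1*23.203 = 0.0
Step 2: grad_x = 2*3*1.8664 = 11.1982, grad_y = 2*5*0.0 = 0.0
  x_2 = 1.8664 - 0.1*11.1982 = 0.7465
  y_2 = 0.0 - 0.1*0.0 = 0.0
Step 3: grad_x = 2*3*0.7465 = 4.4793, grad_y = 2*5*0.0 = 0.0
  x_3 = 0.7465 - 0.1*4.4793 = 0.2986
  y_3 = 0.0 - 0.1*0.0 = 0.0
f(0.2986, 0.0) = 3*0.2986^2 + 5*0.0^2 = 0.2675


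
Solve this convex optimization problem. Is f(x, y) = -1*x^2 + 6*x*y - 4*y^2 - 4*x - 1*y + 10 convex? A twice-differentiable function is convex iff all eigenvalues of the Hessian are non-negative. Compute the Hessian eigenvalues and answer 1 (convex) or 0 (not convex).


The Hessian of f(x,y) = -1*x^2 + 6*x*y - 4*y^2 - 4*x - 1*y + 10 is:
H = [[-2, 6], [6, -8]]
Trace = -2 - 8 = -10
Determinant = -2*-8 - (6)^2 = -20
Discriminant = (-10)^2 - 4*-20 = 180.0
Eigenvalues: lambda_1 = -11.7082, lambda_2 = 1.7082
The function is not convex.

0


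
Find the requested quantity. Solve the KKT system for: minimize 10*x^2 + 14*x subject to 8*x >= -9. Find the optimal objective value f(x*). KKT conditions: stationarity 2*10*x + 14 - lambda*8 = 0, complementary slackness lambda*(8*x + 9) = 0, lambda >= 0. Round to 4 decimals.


Step 1: Try lambda = 0 (constraint inactive).
Stationarity: 2*10*x + 14 = 0
x* = -14/(2*10) = -0.7
Check constraint: 8*-0.7 = -5.6 >= -9 -- satisfied.
Step 2: Compute optimal value.
f(x*) = 10*(-0.7)^2 + 14*(-0.7) = -4.9


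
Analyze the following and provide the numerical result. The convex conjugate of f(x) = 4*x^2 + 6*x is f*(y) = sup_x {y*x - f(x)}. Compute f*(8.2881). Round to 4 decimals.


f*(y) = sup_x {y*x - a*x^2 - b*x} = sup_x {(y-b)*x - a*x^2}
FOC: (y - b) - 2a*x = 0 => x* = (y - b)/(2a)
x* = (8.2881 - 6)/(2*4) = 0.286
f*(8.2881) = (y-b)^2/(4a) = (8.2881 - 6)^2/(4*4)
= 5.2354/16 = 0.3272


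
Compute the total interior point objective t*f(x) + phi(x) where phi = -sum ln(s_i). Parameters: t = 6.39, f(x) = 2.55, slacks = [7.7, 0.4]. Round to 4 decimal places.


Step 1: Compute log-barrier.
ln values: [2.0412, -0.9163]
phi = -(2.0412 - 0.9163) = -1.1249
Step 2: Compute augmented objective.
t*f(x) = 6.39*2.55 = 16.2945
Total = 16.2945 - 1.1249 = 15.1696


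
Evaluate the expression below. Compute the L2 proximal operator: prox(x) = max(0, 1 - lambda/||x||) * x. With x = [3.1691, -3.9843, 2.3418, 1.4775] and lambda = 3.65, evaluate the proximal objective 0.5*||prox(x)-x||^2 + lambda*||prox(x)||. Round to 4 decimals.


Step 1: Compute ||x||.
||x|| = 5.7952
Step 2: Compute scaling factor.
scale = max(0, 1 - 3.65/5.7952) = 0.3702
Step 3: prox(x) = [1.1731, -1.4749, 0.8669, 0.5469]
||prox(x)|| = 2.1452
Step 4: Proximal objective.
0.5*||prox-x||^2 = 6.6613
lambda*||prox|| = 7.83
Total = 14.4914


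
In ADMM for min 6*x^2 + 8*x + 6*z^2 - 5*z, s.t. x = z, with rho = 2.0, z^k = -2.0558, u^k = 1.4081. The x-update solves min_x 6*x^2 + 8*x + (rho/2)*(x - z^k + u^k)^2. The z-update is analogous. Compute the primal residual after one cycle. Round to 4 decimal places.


ADMM iteration with rho = 2.0, z^k = -2.0558, u^k = 1.4081
Step 1: x-update.
Minimize 6*x^2 + 8*x + (2.0/2)*(x + 2.0558 + 1.4081)^2
FOC: (2*6 + 2.0)*x = -8 + 2.0*(-2.0558 - 1.4081)
x^{k+1} = -1.0663
Step 2: z-update.
Minimize 6*z^2 - 5*z + (2.0/2)*(-1.0663 - z + 1.4081)^2
FOC: (2*6 + 2.0)*z = 5 + 2.0*(-1.0663 + 1.4081)
z^{k+1} = 0.406
Step 3: u-update.
u^{k+1} = 1.4081 - 1.0663 - 0.406 = -0.0641
Step 4: Primal residual = |-1.0663 - 0.406| = 1.4722


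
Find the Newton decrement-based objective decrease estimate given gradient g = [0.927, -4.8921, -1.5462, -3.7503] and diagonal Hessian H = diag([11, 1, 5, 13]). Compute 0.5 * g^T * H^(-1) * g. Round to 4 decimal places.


Step 1: H is diagonal, so H^(-1) * g = [0.0843, -4.8921, -0.3092, -0.2885].
Step 2: g^T H^(-1) g = sum_i g_i^2 / H_ii
  = (0.927)^2/11 + (-4.8921)^2/1 + (-1.5462)^2/5 + (-3.7503)^2/13
  = 0.0781 + 23.9326 + 0.4781 + 1.0819 = 25.5708
Step 3: Objective decrease = 0.5 * g^T H^(-1) g = 12.7854


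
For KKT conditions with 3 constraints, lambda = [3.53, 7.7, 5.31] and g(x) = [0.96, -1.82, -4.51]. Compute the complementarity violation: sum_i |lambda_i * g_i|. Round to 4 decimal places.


KKT complementary slackness check:
lambda_1 * g_1 = 3.53 * 0.96 = 3.3888
lambda_2 * g_2 = 7.7 * -1.82 = -14.014
lambda_3 * g_3 = 5.31 * -4.51 = -23.9481
Total violation = 3.3888 + 14.014 + 23.9481 = 41.3509


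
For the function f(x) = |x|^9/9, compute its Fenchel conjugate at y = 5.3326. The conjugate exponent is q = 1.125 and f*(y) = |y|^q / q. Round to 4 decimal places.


The conjugate exponent q satisfies 1/p + 1/q = 1.
p = 9, so q = 9/(9 - 1) = 1.125
|y|^q = 5.3326^1.125 = 6.5736
f*(5.3326) = 6.5736 / 1.125 = 5.8432


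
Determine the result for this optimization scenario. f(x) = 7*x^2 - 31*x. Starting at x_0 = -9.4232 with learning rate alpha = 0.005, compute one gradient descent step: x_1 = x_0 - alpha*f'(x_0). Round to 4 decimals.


We compute the gradient at x_0 and apply the update.
f'(x) = 14*x - 31
f'(-9.4232) = 14*-9.4232 - 31 = -162.9248
x_1 = -9.4232 - 0.005*-162.9248 = -8.6086


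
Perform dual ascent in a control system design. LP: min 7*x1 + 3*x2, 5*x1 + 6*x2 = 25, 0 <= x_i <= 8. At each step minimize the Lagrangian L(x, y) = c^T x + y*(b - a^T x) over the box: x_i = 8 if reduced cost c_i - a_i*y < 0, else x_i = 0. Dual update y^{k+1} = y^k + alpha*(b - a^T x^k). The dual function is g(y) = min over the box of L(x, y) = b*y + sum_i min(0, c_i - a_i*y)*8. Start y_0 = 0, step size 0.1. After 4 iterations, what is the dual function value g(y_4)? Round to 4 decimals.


Dual ascent for LP: min 7*x1 + 3*x2, 5*x1 + 6*x2 = 25, 0 <= x_i <= 8
Step 1: y^k = 0.0, reduced costs: (7.0, 3.0)
  x^k = (0.0, 0.0), subgradient = b - a^T x = 25.0
  y^{k+1} = 0.0 + 0.1*25.0 = 2.5
Step 2: y^k = 2.5, reduced costs: (-5.5, -12.0)
  x^k = (8.0, 8.0), subgradient = b - a^T x = -63.0
  y^{k+1} = 2.5 + 0.1*-63.0 = -3.8
Step 3: y^k = -3.8, reduced costs: (26.0, 25.8)
  x^k = (0.0, 0.0), subgradient = b - a^T x = 25.0
  y^{k+1} = -3.8 + 0.1*25.0 = -1.3
Step 4: y^k = -1.3, reduced costs: (13.5, 10.8)
  x^k = (0.0, 0.0), subgradient = b - a^T x = 25.0
  y^{k+1} = -1.3 + 0.1*25.0 = 1.2
Dual objective at y_4 = 1.2: reduced costs (1.0, -4.2), box minimizer x = (0.0, 8.0)
g(y_4) = b*y + (c1 - a1*y)*x1 + (c2 - a2*y)*x2 = 25*1.2 + 1.0*0.0 + (-4.2)*8.0 = 30.0 + 0.0 - 33.6 = -3.6


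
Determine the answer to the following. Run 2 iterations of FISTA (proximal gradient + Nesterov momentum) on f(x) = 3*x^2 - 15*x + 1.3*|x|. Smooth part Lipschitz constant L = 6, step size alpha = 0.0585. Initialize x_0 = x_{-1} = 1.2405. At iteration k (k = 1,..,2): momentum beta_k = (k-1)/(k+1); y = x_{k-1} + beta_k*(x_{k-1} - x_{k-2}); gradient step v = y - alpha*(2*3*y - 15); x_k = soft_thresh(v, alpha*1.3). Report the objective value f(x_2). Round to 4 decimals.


FISTA on f(x) = 3*x^2 - 15*x + 1.3*|x|
L = 6, alpha = 0.0585
Iteration 1: beta = 0.0, y = 1.2405 + 0.0*(1.2405 - 1.2405) = 1.2405
  grad(y) = -7.557, v = y - alpha*grad = 1.6826
  prox(v) = soft_thresh(1.6826, 0.0761) = 1.6065
Iteration 2: beta = 0.3333, y = 1.6065 + 0.3333*(1.6065 - 1.2405) = 1.7285
  grad(y) = -4.6287, v = y - alpha*grad = 1.9993
  prox(v) = soft_thresh(1.9993, 0.0761) = 1.9233
f(x_2) = 3*1.9233^2 - 15*1.9233 + 1.3*|1.9233| = -15.2519


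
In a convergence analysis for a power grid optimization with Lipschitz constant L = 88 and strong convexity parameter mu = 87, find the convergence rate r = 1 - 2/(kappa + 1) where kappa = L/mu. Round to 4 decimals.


Step 1: Compute the condition number.
kappa = L/mu = 88/87 = 1.0115
Step 2: Compute the convergence rate.
r = 1 - 2/(kappa + 1) = 1 - 2*mu/(L + mu) = (L - mu)/(L + mu) = 1/175 = 0.0057


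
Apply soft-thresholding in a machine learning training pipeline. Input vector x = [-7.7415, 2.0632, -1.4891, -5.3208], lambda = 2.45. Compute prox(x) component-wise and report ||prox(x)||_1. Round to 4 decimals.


Soft-thresholding with lambda = 2.45:
prox(-7.7415) = sign(-7.7415)*max(|-7.7415| - 2.45, 0) = -5.2915
prox(2.0632) = sign(2.0632)*max(|2.0632| - 2.45, 0) = 0.0
prox(-1.4891) = sign(-1.4891)*max(|-1.4891| - 2.45, 0) = 0.0
prox(-5.3208) = sign(-5.3208)*max(|-5.3208| - 2.45, 0) = -2.8708
prox(x) = [-5.2915, 0.0, 0.0, -2.8708]
||prox(x)||_1 = 5.2915 + 0.0 + 0.0 + 2.8708 = 8.1623


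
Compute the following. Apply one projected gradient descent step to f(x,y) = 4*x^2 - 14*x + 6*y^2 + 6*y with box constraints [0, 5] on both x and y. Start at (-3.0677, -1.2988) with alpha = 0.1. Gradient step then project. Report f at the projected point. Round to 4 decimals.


Step 1: Compute gradient at (-3.0677, -1.2988).
grad_x = 2*4*-3.0677 - 14 = -38.5416
grad_y = 2*6*-1.2988 + 6 = -9.5856
Step 2: Gradient step.
x_raw = -3.0677 - 0.1*-38.5416 = 0.7865
y_raw = -1.2988 - 0.1*-9.5856 = -0.3402
Step 3: Project onto [0, 5].
x_proj = clip(0.7865) = 0.7865
y_proj = clip(-0.3402) = 0.0
Step 4: Evaluate f.
f(0.7865, 0.0) = -8.5364


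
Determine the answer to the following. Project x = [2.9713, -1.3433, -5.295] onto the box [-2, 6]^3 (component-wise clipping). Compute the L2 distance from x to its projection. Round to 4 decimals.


Project each component onto [-2, 6].
clip(2.9713) = 2.9713, clip(-1.3433) = -1.3433, clip(-5.295) = -2.0
Projection = [2.9713, -1.3433, -2.0]
Squared diffs: [0.0, 0.0, 10.857]
Distance = sqrt(10.857) = 3.295


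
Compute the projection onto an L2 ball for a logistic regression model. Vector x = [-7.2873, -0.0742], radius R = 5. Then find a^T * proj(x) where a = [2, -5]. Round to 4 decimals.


Step 1: Compute ||x|| (intermediates to 6 decimals).
||x|| = sqrt((-7.2873)^2 + (-0.0742)^2) = 7.287678
Step 2: Project.
Since ||x|| > R, scale = R/||x|| = 5/7.287678 = 0.68609, proj(x) = scale * x
proj(x) = [-4.999744, -0.050908]
Step 3: Dot product.
a^T * proj(x) = 2*(-4.999744) - 5*(-0.050908) = -9.7449


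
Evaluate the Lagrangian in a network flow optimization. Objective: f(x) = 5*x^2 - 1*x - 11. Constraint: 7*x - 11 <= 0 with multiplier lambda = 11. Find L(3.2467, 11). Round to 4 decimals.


Step 1: Evaluate f(x).
f(3.2467) = 5*3.2467^2 - 1*3.2467 - 11 = 38.4586
Step 2: Evaluate g(x).
g(3.2467) = 7*3.2467 - 11 = 11.7269
Step 3: Compute Lagrangian.
L = 38.4586 + 11*11.7269 = 167.4545


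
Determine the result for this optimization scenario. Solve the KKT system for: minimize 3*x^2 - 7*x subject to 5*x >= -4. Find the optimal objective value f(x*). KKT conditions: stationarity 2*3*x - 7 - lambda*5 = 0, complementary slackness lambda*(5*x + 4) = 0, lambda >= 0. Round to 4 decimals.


Step 1: Try lambda = 0 (constraint inactive).
Stationarity: 2*3*x - 7 = 0
x* = 7/(2*3) = 7/6 = 1.1667 (rounded; the exact value 7/6 is used below)
Check constraint: 5*1.1667 = 5.8335 >= -4 -- satisfied.
Step 2: Compute optimal value.
f(x*) = 3*(7/6)^2 - 7*(7/6) = -4.0833


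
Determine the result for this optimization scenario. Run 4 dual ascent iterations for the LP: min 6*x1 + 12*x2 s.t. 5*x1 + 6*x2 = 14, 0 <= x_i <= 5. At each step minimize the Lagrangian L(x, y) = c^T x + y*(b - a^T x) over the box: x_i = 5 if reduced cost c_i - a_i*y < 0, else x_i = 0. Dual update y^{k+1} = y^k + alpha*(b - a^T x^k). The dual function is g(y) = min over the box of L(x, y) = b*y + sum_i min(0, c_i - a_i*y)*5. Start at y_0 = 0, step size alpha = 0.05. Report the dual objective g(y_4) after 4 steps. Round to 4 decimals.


Dual ascent for LP: min 6*x1 + 12*x2, 5*x1 + 6*x2 = 14, 0 <= x_i <= 5
Step 1: y^k = 0.0, reduced costs: (6.0, 12.0)
  x^k = (0.0, 0.0), subgradient = b - a^T x = 14.0
  y^{k+1} = 0.0 + 0.05*14.0 = 0.7
Step 2: y^k = 0.7, reduced costs: (2.5, 7.8)
  x^k = (0.0, 0.0), subgradient = b - a^T x = 14.0
  y^{k+1} = 0.7 + 0.05*14.0 = 1.4
Step 3: y^k = 1.4, reduced costs: (-1.0, 3.6)
  x^k = (5.0, 0.0), subgradient = b - a^T x = -11.0
  y^{k+1} = 1.4 + 0.05*-11.0 = 0.85
Step 4: y^k = 0.85, reduced costs: (1.75, 6.9)
  x^k = (0.0, 0.0), subgradient = b - a^T x = 14.0
  y^{k+1} = 0.85 + 0.05*14.0 = 1.55
Dual objective at y_4 = 1.55: reduced costs (-1.75, 2.7), box minimizer x = (5.0, 0.0)
g(y_4) = b*y + (c1 - a1*y)*x1 + (c2 - a2*y)*x2 = 14*1.55 + (-1.75)*5.0 + 2.7*0.0 = 21.7 - 8.75 + 0.0 = 12.95


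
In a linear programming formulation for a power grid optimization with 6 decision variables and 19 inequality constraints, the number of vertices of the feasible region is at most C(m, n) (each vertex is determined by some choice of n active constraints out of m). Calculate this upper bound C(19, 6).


Each vertex corresponds to some choice of n active constraints out of m, so the number of vertices is at most C(m, n) = m! / (n!(m-n)!).
m = 19, n = 6
Numerator: 19 * 18 * 17 * 16 * 15 * 14
Denominator: 6! = 720
C(19, 6) = 27132


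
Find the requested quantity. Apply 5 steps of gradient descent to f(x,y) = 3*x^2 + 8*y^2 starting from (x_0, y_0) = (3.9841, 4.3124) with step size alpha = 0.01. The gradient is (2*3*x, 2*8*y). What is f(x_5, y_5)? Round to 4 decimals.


Gradient descent on f(x,y) = 3*x^2 + 8*y^2.
Starting point: (3.9841, 4.3124), alpha = 0.01
Step 1: grad_x = 2*3*3.9841 = 23.9046, grad_y = 2*8*4.3124 = 68.9984
  x_1 = 3.9841 - 0.01*23.9046 = 3.7451
  y_1 = 4.3124 - 0.01*68.9984 = 3.6224
Step 2: grad_x = 2*3*3.7451 = 22.4703, grad_y = 2*8*3.6224 = 57.9587
  x_2 = 3.7451 - 0.01*22.4703 = 3.5204
  y_2 = 3.6224 - 0.01*57.9587 = 3.0428
Step 3: grad_x = 2*3*3.5204 = 21.1221, grad_y = 2*8*3.0428 = 48.6853
  x_3 = 3.5204 - 0.01*21.1221 = 3.3091
  y_3 = 3.0428 - 0.01*48.6853 = 2.556
Step 4: grad_x = 2*3*3.3091 = 19.8548, grad_y = 2*8*2.556 = 40.8956
  x_4 = 3.3091 - 0.01*19.8548 = 3.1106
  y_4 = 2.556 - 0.01*40.8956 = 2.147
Step 5: grad_x = 2*3*3.1106 = 18.6635, grad_y = 2*8*2.147 = 34.3523
  x_5 = 3.1106 - 0.01*18.6635 = 2.9239
  y_5 = 2.147 - 0.01*34.3523 = 1.8035
f(2.9239, 1.8035) = 3*2.9239^2 + 8*1.8035^2 = 51.6692


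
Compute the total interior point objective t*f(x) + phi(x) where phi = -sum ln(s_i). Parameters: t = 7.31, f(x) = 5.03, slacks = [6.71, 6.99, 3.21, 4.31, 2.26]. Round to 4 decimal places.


Step 1: Compute log-barrier.
ln values: [1.9036, 1.9445, 1.1663, 1.4609, 0.8154]
phi = -(1.9036 + 1.9445 + 1.1663 + 1.4609 + 0.8154) = -7.2907
Step 2: Compute augmented objective.
t*f(x) = 7.31*5.03 = 36.7693
Total = 36.7693 - 7.2907 = 29.4786


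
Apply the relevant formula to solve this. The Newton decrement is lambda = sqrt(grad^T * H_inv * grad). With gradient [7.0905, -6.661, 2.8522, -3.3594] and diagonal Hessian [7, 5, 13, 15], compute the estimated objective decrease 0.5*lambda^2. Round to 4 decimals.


Step 1: H is diagonal, so H^(-1) * g = [1.0129, -1.3322, 0.2194, -0.224].
Step 2: g^T H^(-1) g = sum_i g_i^2 / H_ii
  = (7.0905)^2/7 + (-6.661)^2/5 + (2.8522)^2/13 + (-3.3594)^2/15
  = 7.1822 + 8.8738 + 0.6258 + 0.7524 = 17.4341
Step 3: Objective decrease = 0.5 * g^T H^(-1) g = 8.717


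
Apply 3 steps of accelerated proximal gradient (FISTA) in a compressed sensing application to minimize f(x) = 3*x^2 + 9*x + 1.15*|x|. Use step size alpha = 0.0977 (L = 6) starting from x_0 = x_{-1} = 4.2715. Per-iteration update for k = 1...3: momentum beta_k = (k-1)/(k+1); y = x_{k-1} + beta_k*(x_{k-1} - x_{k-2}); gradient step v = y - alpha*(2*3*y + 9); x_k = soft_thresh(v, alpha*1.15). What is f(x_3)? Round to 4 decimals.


FISTA on f(x) = 3*x^2 + 9*x + 1.15*|x|
L = 6, alpha = 0.0977
Iteration 1: beta = 0.0, y = 4.2715 + 0.0*(4.2715 - 4.2715) = 4.2715
  grad(y) = 34.629, v = y - alpha*grad = 0.8882
  prox(v) = soft_thresh(0.8882, 0.1124) = 0.7759
Iteration 2: beta = 0.3333, y = 0.7759 + 0.3333*(0.7759 - 4.2715) = -0.3893
  grad(y) = 6.6641, v = y - alpha*grad = -1.0404
  prox(v) = soft_thresh(-1.0404, 0.1124) = -0.928
Iteration 3: beta = 0.5, y = -0.928 + 0.5*(-0.928 - 0.7759) = -1.78
  grad(y) = -1.6801, v = y - alpha*grad = -1.6159
  prox(v) = soft_thresh(-1.6159, 0.1124) = -1.5035
f(x_3) = 3*(-1.5035)^2 + 9*(-1.5035) + 1.15*|-1.5035| = -5.0209


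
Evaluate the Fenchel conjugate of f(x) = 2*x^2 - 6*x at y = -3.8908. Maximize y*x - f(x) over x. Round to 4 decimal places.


f*(y) = sup_x {y*x - a*x^2 - b*x} = sup_x {(y-b)*x - a*x^2}
FOC: (y - b) - 2a*x = 0 => x* = (y - b)/(2a)
x* = (-3.8908 + 6)/(2*2) = 0.5273
f*(-3.8908) = (y-b)^2/(4a) = (-3.8908 + 6)^2/(4*2)
= 4.4487/8 = 0.5561


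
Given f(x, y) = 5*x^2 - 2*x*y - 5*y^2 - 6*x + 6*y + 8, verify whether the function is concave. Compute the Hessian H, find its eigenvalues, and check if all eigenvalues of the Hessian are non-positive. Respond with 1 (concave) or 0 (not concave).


The Hessian of f(x,y) = 5*x^2 - 2*x*y - 5*y^2 - 6*x + 6*y + 8 is:
H = [[10, -2], [-2, -10]]
Trace = 10 - 10 = 0
Determinant = 10*-10 - (-2)^2 = -104
Discriminant = (0)^2 - 4*-104 = 416.0
Eigenvalues: lambda_1 = -10.198, lambda_2 = 10.198
The function is not concave.

0


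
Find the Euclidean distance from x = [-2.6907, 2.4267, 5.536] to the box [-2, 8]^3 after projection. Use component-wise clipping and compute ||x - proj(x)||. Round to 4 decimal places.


Project each component onto [-2, 8].
clip(-2.6907) = -2.0, clip(2.4267) = 2.4267, clip(5.536) = 5.536
Projection = [-2.0, 2.4267, 5.536]
Squared diffs: [0.4771, 0.0, 0.0]
Distance = sqrt(0.4771) = 0.6907


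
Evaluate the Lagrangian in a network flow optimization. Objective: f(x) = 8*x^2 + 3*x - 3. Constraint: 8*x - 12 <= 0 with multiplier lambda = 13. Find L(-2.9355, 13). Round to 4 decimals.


Step 1: Evaluate f(x).
f(-2.9355) = 8*(-2.9355)^2 + 3*(-2.9355) - 3 = 57.1308
Step 2: Evaluate g(x).
g(-2.9355) = 8*-2.9355 - 12 = -35.484
Step 3: Compute Lagrangian.
L = 57.1308 + 13*-35.484 = -404.1612


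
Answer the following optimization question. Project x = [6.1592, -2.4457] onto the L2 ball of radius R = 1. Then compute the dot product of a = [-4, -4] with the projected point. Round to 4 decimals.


Step 1: Compute ||x|| (intermediates to 6 decimals).
||x|| = sqrt(6.1592^2 + (-2.4457)^2) = 6.627005
Step 2: Project.
Since ||x|| > R, scale = R/||x|| = 1/6.627005 = 0.150898, proj(x) = scale * x
proj(x) = [0.929411, -0.369051]
Step 3: Dot product.
a^T * proj(x) = -4*0.929411 - 4*(-0.369051) = -2.2414


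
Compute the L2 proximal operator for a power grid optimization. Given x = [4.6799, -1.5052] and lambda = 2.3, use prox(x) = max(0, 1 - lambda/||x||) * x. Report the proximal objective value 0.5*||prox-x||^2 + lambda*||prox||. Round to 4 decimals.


Step 1: Compute ||x||.
||x|| = 4.916
Step 2: Compute scaling factor.
scale = max(0, 1 - 2.3/4.916) = 0.5321
Step 3: prox(x) = [2.4904, -0.801]
||prox(x)|| = 2.616
Step 4: Proximal objective.
0.5*||prox-x||^2 = 2.645
lambda*||prox|| = 6.0168
Total = 8.6618


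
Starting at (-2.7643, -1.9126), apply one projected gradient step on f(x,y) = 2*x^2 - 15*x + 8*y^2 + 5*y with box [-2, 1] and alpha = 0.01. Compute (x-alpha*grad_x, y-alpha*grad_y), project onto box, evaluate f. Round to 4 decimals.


Step 1: Compute gradient at (-2.7643, -1.9126).
grad_x = 2*2*-2.7643 - 15 = -26.0572
grad_y = 2*8*-1.9126 + 5 = -25.6016
Step 2: Gradient step.
x_raw = -2.7643 - 0.01*-26.0572 = -2.5037
y_raw = -1.9126 - 0.01*-25.6016 = -1.6566
Step 3: Project onto [-2, 1].
x_proj = clip(-2.5037) = -2.0
y_proj = clip(-1.6566) = -1.6566
Step 4: Evaluate f.
f(-2.0, -1.6566) = 51.6712


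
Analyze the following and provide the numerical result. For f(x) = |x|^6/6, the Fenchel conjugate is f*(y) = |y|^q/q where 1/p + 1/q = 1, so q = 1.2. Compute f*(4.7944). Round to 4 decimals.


The conjugate exponent q satisfies 1/p + 1/q = 1.
p = 6, so q = 6/(6 - 1) = 1.2
|y|^q = 4.7944^1.2 = 6.5597
f*(4.7944) = 6.5597 / 1.2 = 5.4664


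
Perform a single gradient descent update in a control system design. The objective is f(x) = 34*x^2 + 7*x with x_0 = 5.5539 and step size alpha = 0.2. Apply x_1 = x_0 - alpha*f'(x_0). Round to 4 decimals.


We compute the gradient at x_0 and apply the update.
f'(x) = 68*x + 7
f'(5.5539) = 68*5.5539 + 7 = 384.6652
x_1 = 5.5539 - 0.2*384.6652 = -71.3791


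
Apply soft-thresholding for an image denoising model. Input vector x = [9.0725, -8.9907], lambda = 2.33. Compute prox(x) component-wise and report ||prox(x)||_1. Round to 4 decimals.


Soft-thresholding with lambda = 2.33:
prox(9.0725) = sign(9.0725)*max(|9.0725| - 2.33, 0) = 6.7425
prox(-8.9907) = sign(-8.9907)*max(|-8.9907| - 2.33, 0) = -6.6607
prox(x) = [6.7425, -6.6607]
||prox(x)||_1 = 6.7425 + 6.6607 = 13.4032


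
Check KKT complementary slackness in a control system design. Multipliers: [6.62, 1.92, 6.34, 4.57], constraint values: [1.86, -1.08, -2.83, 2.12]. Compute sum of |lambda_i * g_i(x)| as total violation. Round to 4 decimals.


KKT complementary slackness check:
lambda_1 * g_1 = 6.62 * 1.86 = 12.3132
lambda_2 * g_2 = 1.92 * -1.08 = -2.0736
lambda_3 * g_3 = 6.34 * -2.83 = -17.9422
lambda_4 * g_4 = 4.57 * 2.12 = 9.6884
Total violation = 12.3132 + 2.0736 + 17.9422 + 9.6884 = 42.0174


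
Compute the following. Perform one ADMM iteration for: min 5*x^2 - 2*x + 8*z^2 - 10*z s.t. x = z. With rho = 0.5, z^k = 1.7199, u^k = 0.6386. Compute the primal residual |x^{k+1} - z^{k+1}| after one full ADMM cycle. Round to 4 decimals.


ADMM iteration with rho = 0.5, z^k = 1.7199, u^k = 0.6386
Step 1: x-update.
Minimize 5*x^2 - 2*x + (0.5/2)*(x - 1.7199 + 0.6386)^2
FOC: (2*5 + 0.5)*x = 2 + 0.5*(1.7199 - 0.6386)
x^{k+1} = 0.242
Step 2: z-update.
Minimize 8*z^2 - 10*z + (0.5/2)*(0.242 - z + 0.6386)^2
FOC: (2*8 + 0.5)*z = 10 + 0.5*(0.242 + 0.6386)
z^{k+1} = 0.6327
Step 3: u-update.
u^{k+1} = 0.6386 + 0.242 - 0.6327 = 0.2478
Step 4: Primal residual = |0.242 - 0.6327| = 0.3908


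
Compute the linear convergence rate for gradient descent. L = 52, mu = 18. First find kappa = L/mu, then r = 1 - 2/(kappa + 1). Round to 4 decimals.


Step 1: Compute the condition number.
kappa = L/mu = 52/18 = 2.8889
Step 2: Compute the convergence rate.
r = 1 - 2/(kappa + 1) = 1 - 2*mu/(L + mu) = (L - mu)/(L + mu) = 34/70 = 0.4857


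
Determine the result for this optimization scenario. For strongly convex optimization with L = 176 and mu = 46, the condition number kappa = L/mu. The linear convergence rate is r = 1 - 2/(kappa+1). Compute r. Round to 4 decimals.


Step 1: Compute the condition number.
kappa = L/mu = 176/46 = 3.8261
Step 2: Compute the convergence rate.
r = 1 - 2/(kappa + 1) = 1 - 2*mu/(L + mu) = (L - mu)/(L + mu) = 130/222 = 0.5856
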